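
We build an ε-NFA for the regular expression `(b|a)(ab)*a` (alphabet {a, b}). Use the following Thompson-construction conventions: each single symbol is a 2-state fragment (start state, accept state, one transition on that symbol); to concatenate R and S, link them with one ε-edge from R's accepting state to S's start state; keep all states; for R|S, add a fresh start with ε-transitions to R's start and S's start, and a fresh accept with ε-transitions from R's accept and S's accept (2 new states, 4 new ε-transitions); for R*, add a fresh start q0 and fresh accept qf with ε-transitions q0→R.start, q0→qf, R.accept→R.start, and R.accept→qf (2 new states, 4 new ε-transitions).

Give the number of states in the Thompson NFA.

14

Per subexpression:
Each of the 5 symbol leaves contributes a 2-state fragment.
  b|a → 6 states
  ab → 4 states
  (ab)* → 6 states
  (b|a)(ab)*a → 14 states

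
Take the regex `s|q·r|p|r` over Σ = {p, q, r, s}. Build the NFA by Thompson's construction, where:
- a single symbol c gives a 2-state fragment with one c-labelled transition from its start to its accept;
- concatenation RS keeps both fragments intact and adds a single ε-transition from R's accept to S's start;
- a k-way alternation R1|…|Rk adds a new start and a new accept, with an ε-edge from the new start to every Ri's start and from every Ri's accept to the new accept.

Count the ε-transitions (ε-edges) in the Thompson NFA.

9

Per subexpression:
Each of the 5 symbol leaves contributes 0 ε-transitions.
  q·r — 1 ε-transition
  s|q·r|p|r — 9 ε-transitions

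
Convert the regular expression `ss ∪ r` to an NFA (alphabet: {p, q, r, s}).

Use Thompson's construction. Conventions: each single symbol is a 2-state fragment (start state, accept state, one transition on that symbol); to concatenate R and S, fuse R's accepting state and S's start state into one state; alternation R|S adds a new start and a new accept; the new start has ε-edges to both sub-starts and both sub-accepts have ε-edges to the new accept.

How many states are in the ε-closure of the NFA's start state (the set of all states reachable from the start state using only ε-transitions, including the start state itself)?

3

Work bottom-up. For each fragment F, track |ε-closure(F.start)| and whether F's accept lies in that closure (i.e. whether F accepts ε). A single-symbol fragment has closure size 1 and does not accept ε.
  ss — C equals the left operand's closure size = 1 (its accept is not ε-reachable, so the closure stops there)
  ss ∪ r — new start ε-reaches every alternative's start; none of them accept ε, so the new accept is not reached: C = 1 + 1 + 1 = 3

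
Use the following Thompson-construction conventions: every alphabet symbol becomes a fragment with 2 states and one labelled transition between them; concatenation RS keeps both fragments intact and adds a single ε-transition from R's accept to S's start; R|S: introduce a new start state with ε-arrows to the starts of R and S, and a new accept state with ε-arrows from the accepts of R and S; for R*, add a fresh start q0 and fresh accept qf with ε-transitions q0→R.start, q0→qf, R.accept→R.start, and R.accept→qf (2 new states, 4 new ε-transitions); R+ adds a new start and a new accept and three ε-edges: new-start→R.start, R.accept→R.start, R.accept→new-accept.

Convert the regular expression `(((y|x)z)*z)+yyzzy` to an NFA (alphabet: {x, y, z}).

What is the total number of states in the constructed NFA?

24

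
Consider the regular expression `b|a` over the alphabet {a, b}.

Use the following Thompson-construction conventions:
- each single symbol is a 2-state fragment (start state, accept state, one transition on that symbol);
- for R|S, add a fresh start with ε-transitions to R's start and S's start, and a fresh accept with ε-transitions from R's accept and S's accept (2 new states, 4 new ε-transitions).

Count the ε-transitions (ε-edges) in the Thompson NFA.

Bottom-up over the parse tree:
Each of the 2 symbol leaves contributes 0 ε-transitions.
  b|a : 4 ε-transitions

4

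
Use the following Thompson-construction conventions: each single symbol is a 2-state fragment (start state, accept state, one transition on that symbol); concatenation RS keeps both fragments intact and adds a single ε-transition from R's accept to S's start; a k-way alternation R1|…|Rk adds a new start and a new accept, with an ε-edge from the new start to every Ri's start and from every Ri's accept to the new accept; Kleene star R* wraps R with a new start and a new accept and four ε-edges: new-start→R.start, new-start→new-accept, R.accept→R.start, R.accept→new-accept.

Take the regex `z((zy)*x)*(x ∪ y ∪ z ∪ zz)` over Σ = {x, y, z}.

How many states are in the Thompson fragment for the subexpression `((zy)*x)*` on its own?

10

Fragment for `((zy)*x)*`:
Each of the 3 symbol leaves contributes a 2-state fragment.
  zy = 4 states
  (zy)* = 6 states
  (zy)*x = 8 states
  ((zy)*x)* = 10 states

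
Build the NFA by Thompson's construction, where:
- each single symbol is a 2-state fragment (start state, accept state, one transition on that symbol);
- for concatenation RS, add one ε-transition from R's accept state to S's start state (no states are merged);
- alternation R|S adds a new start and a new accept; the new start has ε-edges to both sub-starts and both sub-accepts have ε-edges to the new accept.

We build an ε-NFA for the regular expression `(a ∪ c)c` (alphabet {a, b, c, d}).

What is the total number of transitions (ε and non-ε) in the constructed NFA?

Per subexpression:
Each of the 3 symbol leaves contributes 1 transition (1 symbol, 0 ε).
  a ∪ c → 6 transitions (2 symbol, 4 ε)
  (a ∪ c)c → 8 transitions (3 symbol, 5 ε)

8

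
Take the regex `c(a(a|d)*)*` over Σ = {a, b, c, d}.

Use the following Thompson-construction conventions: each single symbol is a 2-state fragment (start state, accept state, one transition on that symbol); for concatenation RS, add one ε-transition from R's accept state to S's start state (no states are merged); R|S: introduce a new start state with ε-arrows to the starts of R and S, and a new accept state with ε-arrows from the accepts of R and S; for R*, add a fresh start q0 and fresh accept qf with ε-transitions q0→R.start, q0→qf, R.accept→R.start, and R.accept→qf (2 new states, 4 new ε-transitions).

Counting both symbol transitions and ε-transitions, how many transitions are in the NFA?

Per subexpression:
Each of the 4 symbol leaves contributes 1 transition (1 symbol, 0 ε).
  a|d = 6 transitions (2 symbol, 4 ε)
  (a|d)* = 10 transitions (2 symbol, 8 ε)
  a(a|d)* = 12 transitions (3 symbol, 9 ε)
  (a(a|d)*)* = 16 transitions (3 symbol, 13 ε)
  c(a(a|d)*)* = 18 transitions (4 symbol, 14 ε)

18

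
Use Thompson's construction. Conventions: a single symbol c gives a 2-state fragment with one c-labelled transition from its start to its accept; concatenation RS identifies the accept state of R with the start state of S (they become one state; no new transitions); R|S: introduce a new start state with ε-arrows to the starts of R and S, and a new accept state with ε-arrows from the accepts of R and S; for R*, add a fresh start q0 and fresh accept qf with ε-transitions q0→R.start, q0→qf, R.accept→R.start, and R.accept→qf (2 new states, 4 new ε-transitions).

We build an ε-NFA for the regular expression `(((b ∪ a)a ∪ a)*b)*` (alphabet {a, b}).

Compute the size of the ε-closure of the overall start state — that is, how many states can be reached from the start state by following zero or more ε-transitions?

9

Let C(F) = |ε-closure(F.start)| within fragment F, and note whether F accepts ε. Symbol fragments have C = 1 and do not accept ε. Then:
  b ∪ a — new start ε-reaches every alternative's start; none of them accept ε, so the new accept is not reached: |ε-closure| = 1 + 1 + 1 = 3
  (b ∪ a)a — |ε-closure| equals the left operand's closure size = 3 (its accept is not ε-reachable, so the closure stops there)
  (b ∪ a)a ∪ a — new start ε-reaches every alternative's start; none of them accept ε, so the new accept is not reached: |ε-closure| = 1 + 3 + 1 = 5
  ((b ∪ a)a ∪ a)* — |ε-closure| = 1 (new start) + 5 (body) + 1 (new accept) = 7
  ((b ∪ a)a ∪ a)*b — |ε-closure| = 7 + (1−1) = 7 (closure spills across the concat boundary because the left factor accepts ε)
  (((b ∪ a)a ∪ a)*b)* — |ε-closure| = 1 (new start) + 7 (body) + 1 (new accept) = 9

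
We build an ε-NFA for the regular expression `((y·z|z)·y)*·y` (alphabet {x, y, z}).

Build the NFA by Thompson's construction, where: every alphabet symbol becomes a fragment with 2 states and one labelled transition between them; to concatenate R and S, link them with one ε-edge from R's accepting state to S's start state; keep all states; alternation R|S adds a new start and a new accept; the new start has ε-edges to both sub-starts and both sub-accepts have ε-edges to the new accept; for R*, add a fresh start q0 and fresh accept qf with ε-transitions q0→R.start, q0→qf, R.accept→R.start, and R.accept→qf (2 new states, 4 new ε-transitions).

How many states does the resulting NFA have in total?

Per subexpression:
Each of the 5 symbol leaves contributes a 2-state fragment.
  y·z : 4 states
  y·z|z : 8 states
  (y·z|z)·y : 10 states
  ((y·z|z)·y)* : 12 states
  ((y·z|z)·y)*·y : 14 states

14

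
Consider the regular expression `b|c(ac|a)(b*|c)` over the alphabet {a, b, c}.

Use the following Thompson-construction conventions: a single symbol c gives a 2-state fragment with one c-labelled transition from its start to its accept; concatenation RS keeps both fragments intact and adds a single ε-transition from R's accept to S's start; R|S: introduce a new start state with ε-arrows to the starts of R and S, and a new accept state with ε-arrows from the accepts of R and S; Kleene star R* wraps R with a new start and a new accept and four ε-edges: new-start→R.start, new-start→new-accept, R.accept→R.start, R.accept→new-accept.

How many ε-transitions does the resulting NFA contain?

19

Building bottom-up:
Each of the 7 symbol leaves contributes 0 ε-transitions.
  ac — 1 ε-transition
  ac|a — 5 ε-transitions
  b* — 4 ε-transitions
  b*|c — 8 ε-transitions
  c(ac|a)(b*|c) — 15 ε-transitions
  b|c(ac|a)(b*|c) — 19 ε-transitions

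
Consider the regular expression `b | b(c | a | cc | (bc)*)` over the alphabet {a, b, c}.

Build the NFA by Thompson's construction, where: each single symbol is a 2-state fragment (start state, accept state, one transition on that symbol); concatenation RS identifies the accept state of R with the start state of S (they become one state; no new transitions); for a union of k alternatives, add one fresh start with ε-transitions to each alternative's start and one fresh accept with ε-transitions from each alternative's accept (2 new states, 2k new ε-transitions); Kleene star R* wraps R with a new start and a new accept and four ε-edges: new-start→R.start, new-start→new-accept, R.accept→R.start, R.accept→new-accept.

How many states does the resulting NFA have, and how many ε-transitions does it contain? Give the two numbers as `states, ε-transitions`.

19, 16

Building bottom-up:
Each of the 8 symbol leaves contributes 2 states and 0 ε-transitions.
  cc — 3 states, 0 ε-transitions
  bc — 3 states, 0 ε-transitions
  (bc)* — 5 states, 4 ε-transitions
  c | a | cc | (bc)* — 14 states, 12 ε-transitions
  b(c | a | cc | (bc)*) — 15 states, 12 ε-transitions
  b | b(c | a | cc | (bc)*) — 19 states, 16 ε-transitions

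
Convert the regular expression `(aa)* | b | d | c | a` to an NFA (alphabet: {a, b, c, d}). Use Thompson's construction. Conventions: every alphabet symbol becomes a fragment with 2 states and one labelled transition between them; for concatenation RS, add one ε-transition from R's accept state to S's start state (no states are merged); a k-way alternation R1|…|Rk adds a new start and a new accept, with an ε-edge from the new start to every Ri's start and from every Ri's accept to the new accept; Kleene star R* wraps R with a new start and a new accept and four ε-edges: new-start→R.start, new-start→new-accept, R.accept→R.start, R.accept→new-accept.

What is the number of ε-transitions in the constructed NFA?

15

Per subexpression:
Each of the 6 symbol leaves contributes 0 ε-transitions.
  aa — 1 ε-transition
  (aa)* — 5 ε-transitions
  (aa)* | b | d | c | a — 15 ε-transitions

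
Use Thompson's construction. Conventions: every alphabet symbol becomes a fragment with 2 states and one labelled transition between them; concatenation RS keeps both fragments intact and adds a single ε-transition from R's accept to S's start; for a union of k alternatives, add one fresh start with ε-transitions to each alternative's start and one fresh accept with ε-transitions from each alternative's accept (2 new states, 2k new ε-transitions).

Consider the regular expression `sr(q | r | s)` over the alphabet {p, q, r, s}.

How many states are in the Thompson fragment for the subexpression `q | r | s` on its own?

Fragment for `q | r | s`:
Each of the 3 symbol leaves contributes a 2-state fragment.
  q | r | s = 8 states

8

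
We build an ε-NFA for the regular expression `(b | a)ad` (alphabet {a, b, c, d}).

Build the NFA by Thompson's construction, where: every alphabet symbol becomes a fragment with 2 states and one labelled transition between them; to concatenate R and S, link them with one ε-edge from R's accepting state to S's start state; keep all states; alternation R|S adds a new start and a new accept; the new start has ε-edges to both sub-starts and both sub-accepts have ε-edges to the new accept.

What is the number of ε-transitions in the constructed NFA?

6

Per subexpression:
Each of the 4 symbol leaves contributes 0 ε-transitions.
  b | a = 4 ε-transitions
  (b | a)ad = 6 ε-transitions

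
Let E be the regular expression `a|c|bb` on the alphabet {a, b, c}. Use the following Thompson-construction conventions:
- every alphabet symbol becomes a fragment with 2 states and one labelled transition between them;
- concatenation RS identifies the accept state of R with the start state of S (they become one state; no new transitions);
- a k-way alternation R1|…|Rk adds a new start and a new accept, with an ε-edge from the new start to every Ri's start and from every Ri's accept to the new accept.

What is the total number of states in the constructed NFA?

9

Recursing over subexpressions:
Each of the 4 symbol leaves contributes a 2-state fragment.
  bb — 3 states
  a|c|bb — 9 states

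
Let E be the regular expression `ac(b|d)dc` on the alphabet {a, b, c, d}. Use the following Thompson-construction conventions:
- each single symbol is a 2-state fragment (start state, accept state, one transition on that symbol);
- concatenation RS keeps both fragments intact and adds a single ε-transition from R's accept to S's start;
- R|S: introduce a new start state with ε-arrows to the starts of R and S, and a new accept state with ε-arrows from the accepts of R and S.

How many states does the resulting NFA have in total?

14

Building bottom-up:
Each of the 6 symbol leaves contributes a 2-state fragment.
  b|d = 6 states
  ac(b|d)dc = 14 states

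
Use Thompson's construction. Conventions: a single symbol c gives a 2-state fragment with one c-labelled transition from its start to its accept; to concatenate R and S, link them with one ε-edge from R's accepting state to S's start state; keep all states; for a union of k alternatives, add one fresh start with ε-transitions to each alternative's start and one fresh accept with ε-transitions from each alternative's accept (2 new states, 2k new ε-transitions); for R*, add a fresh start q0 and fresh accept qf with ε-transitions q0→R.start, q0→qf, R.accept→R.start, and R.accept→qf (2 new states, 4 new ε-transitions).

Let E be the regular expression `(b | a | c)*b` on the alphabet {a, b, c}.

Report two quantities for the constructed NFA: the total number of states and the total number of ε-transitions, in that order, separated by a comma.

Building bottom-up:
Each of the 4 symbol leaves contributes 2 states and 0 ε-transitions.
  b | a | c — 8 states, 6 ε-transitions
  (b | a | c)* — 10 states, 10 ε-transitions
  (b | a | c)*b — 12 states, 11 ε-transitions

12, 11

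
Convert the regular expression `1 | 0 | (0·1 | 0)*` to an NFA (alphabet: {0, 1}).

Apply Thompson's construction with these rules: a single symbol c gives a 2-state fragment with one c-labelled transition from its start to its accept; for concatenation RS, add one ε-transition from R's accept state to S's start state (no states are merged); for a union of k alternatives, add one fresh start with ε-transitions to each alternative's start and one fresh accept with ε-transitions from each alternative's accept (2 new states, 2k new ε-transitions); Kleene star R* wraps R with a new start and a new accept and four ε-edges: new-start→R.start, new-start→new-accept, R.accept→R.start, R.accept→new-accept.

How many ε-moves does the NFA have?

Per subexpression:
Each of the 5 symbol leaves contributes 0 ε-transitions.
  0·1 — 1 ε-transition
  0·1 | 0 — 5 ε-transitions
  (0·1 | 0)* — 9 ε-transitions
  1 | 0 | (0·1 | 0)* — 15 ε-transitions

15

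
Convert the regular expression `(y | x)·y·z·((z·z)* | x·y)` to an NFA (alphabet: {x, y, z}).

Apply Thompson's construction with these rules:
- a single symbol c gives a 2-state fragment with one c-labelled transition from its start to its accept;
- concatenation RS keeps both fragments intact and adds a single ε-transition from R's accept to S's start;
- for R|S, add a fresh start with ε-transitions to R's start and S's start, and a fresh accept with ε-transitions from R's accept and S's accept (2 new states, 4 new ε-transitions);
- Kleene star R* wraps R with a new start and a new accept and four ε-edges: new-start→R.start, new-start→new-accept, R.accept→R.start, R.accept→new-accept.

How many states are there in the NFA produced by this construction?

Bottom-up over the parse tree:
Each of the 8 symbol leaves contributes a 2-state fragment.
  y | x = 6 states
  z·z = 4 states
  (z·z)* = 6 states
  x·y = 4 states
  (z·z)* | x·y = 12 states
  (y | x)·y·z·((z·z)* | x·y) = 22 states

22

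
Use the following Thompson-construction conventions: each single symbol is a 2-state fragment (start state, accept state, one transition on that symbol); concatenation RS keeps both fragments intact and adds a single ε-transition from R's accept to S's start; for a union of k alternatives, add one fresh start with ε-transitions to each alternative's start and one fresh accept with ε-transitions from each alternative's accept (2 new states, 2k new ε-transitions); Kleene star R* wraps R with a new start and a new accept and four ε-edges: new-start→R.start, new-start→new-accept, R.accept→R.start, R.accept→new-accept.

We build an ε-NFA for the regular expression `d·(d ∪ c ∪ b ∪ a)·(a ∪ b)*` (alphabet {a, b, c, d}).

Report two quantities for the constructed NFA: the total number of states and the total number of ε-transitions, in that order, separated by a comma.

By structural recursion:
Each of the 7 symbol leaves contributes 2 states and 0 ε-transitions.
  d ∪ c ∪ b ∪ a → 10 states, 8 ε-transitions
  a ∪ b → 6 states, 4 ε-transitions
  (a ∪ b)* → 8 states, 8 ε-transitions
  d·(d ∪ c ∪ b ∪ a)·(a ∪ b)* → 20 states, 18 ε-transitions

20, 18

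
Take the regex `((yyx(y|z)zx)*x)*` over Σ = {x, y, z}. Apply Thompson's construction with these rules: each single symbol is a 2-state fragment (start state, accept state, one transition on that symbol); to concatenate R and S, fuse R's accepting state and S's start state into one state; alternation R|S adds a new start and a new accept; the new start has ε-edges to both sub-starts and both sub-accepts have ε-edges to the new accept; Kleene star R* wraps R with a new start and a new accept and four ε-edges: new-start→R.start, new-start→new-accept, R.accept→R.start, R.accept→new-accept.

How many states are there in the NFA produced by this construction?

16

By structural recursion:
Each of the 8 symbol leaves contributes a 2-state fragment.
  y|z : 6 states
  yyx(y|z)zx : 11 states
  (yyx(y|z)zx)* : 13 states
  (yyx(y|z)zx)*x : 14 states
  ((yyx(y|z)zx)*x)* : 16 states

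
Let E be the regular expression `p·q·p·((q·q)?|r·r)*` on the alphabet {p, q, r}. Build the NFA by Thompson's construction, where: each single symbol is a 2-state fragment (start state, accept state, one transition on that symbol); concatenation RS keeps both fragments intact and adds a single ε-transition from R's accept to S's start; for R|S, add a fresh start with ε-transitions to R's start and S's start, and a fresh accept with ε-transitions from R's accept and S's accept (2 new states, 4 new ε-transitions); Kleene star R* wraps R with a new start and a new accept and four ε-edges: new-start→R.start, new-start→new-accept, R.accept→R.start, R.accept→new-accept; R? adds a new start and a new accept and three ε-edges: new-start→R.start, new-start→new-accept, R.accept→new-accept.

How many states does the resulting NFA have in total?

Per subexpression:
Each of the 7 symbol leaves contributes a 2-state fragment.
  q·q = 4 states
  (q·q)? = 6 states
  r·r = 4 states
  (q·q)?|r·r = 12 states
  ((q·q)?|r·r)* = 14 states
  p·q·p·((q·q)?|r·r)* = 20 states

20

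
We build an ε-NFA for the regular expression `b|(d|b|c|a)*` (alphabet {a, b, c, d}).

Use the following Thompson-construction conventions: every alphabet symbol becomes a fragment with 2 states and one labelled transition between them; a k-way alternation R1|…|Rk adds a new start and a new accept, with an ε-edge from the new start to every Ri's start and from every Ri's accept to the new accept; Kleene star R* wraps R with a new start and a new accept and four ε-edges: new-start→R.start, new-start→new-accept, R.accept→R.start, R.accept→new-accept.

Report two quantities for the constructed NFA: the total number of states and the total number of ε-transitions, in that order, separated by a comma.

Building bottom-up:
Each of the 5 symbol leaves contributes 2 states and 0 ε-transitions.
  d|b|c|a → 10 states, 8 ε-transitions
  (d|b|c|a)* → 12 states, 12 ε-transitions
  b|(d|b|c|a)* → 16 states, 16 ε-transitions

16, 16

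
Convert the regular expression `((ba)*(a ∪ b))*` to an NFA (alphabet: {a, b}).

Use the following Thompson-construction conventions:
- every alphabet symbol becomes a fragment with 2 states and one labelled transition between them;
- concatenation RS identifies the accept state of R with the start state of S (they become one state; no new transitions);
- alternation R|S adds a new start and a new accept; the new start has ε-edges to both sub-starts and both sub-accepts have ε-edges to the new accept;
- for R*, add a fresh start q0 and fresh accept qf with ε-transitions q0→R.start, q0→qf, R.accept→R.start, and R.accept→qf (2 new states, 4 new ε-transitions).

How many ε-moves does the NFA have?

12

Recursing over subexpressions:
Each of the 4 symbol leaves contributes 0 ε-transitions.
  ba : 0 ε-transitions
  (ba)* : 4 ε-transitions
  a ∪ b : 4 ε-transitions
  (ba)*(a ∪ b) : 8 ε-transitions
  ((ba)*(a ∪ b))* : 12 ε-transitions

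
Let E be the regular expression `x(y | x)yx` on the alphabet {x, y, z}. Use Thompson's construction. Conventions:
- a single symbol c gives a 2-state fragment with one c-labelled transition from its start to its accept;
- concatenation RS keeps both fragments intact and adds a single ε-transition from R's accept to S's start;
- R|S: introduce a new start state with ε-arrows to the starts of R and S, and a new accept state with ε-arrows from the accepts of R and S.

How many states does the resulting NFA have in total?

12

Per subexpression:
Each of the 5 symbol leaves contributes a 2-state fragment.
  y | x → 6 states
  x(y | x)yx → 12 states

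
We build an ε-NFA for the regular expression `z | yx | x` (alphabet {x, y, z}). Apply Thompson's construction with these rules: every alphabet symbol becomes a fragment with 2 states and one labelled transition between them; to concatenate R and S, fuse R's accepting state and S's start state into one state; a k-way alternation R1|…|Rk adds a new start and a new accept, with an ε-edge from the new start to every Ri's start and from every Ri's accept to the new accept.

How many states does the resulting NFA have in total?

9

By structural recursion:
Each of the 4 symbol leaves contributes a 2-state fragment.
  yx : 3 states
  z | yx | x : 9 states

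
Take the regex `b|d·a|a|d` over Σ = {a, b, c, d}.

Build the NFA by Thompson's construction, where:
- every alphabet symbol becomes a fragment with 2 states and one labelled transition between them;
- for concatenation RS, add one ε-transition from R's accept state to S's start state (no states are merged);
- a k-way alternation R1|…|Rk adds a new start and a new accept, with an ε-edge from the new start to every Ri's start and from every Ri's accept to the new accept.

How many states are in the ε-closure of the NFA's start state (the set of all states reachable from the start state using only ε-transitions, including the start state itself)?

5

Compute the ε-closure size of each fragment's start state recursively; a symbol fragment's start has no outgoing ε-edge, so its closure is just itself (size 1).
  d·a — same as the first factor's closure: C = 1
  b|d·a|a|d — new start ε-reaches every alternative's start; none of them accept ε, so the new accept is not reached: C = 1 + 1 + 1 + 1 + 1 = 5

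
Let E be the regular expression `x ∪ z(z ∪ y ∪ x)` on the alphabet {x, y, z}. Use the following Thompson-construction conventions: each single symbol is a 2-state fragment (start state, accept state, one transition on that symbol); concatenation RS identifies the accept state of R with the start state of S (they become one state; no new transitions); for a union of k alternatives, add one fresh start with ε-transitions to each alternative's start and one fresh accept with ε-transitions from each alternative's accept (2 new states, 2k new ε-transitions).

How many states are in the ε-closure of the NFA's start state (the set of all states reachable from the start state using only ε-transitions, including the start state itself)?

3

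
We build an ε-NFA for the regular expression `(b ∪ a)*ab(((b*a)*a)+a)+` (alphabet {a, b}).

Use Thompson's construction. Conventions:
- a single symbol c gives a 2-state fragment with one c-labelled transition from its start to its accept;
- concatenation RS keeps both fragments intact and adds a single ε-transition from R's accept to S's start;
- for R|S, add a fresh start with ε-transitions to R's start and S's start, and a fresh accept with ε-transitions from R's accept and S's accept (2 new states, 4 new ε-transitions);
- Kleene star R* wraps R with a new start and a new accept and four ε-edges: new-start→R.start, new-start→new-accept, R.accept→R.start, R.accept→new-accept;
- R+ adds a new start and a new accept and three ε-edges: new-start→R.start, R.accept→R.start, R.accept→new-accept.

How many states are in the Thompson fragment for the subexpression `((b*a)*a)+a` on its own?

Fragment for `((b*a)*a)+a`:
Each of the 4 symbol leaves contributes a 2-state fragment.
  b* = 4 states
  b*a = 6 states
  (b*a)* = 8 states
  (b*a)*a = 10 states
  ((b*a)*a)+ = 12 states
  ((b*a)*a)+a = 14 states

14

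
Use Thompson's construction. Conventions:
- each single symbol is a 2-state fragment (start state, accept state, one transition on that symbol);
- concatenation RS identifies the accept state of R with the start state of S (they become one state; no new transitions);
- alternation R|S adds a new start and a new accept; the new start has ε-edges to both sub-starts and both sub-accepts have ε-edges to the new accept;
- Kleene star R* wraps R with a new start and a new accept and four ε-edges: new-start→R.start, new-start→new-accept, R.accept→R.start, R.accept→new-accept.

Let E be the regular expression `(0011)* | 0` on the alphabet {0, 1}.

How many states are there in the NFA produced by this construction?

Per subexpression:
Each of the 5 symbol leaves contributes a 2-state fragment.
  0011 — 5 states
  (0011)* — 7 states
  (0011)* | 0 — 11 states

11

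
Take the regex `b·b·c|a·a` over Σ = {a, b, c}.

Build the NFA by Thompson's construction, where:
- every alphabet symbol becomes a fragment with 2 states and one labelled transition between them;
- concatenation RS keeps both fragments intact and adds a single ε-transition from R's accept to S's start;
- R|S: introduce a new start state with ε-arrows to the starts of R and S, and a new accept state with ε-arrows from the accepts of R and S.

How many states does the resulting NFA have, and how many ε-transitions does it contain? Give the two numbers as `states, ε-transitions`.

By structural recursion:
Each of the 5 symbol leaves contributes 2 states and 0 ε-transitions.
  b·b·c : 6 states, 2 ε-transitions
  a·a : 4 states, 1 ε-transition
  b·b·c|a·a : 12 states, 7 ε-transitions

12, 7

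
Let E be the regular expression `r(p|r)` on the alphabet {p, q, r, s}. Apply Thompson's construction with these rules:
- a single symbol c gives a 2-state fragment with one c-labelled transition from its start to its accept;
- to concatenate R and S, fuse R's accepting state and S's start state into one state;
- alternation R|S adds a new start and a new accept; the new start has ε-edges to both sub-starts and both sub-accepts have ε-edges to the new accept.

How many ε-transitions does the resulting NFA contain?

4

By structural recursion:
Each of the 3 symbol leaves contributes 0 ε-transitions.
  p|r — 4 ε-transitions
  r(p|r) — 4 ε-transitions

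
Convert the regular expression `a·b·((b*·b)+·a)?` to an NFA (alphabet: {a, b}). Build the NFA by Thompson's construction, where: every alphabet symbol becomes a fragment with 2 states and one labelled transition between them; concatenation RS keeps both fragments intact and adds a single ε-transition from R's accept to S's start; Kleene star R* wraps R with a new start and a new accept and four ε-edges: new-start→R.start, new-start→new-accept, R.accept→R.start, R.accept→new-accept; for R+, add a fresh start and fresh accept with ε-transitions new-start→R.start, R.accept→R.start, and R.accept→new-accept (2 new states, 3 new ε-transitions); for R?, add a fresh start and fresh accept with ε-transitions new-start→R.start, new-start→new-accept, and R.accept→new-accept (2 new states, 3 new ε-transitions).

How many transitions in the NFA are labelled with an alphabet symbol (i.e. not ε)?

5

By structural recursion:
Each of the 5 symbol leaves contributes exactly 1 symbol transition.
  b* — 1 symbol transition
  b*·b — 2 symbol transitions
  (b*·b)+ — 2 symbol transitions
  (b*·b)+·a — 3 symbol transitions
  ((b*·b)+·a)? — 3 symbol transitions
  a·b·((b*·b)+·a)? — 5 symbol transitions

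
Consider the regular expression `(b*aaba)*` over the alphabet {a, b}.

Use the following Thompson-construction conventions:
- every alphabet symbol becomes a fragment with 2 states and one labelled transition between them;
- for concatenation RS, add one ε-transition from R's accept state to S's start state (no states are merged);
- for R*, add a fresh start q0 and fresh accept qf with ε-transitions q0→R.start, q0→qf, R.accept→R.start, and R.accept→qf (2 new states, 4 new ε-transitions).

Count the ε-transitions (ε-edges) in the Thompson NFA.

Bottom-up over the parse tree:
Each of the 5 symbol leaves contributes 0 ε-transitions.
  b* → 4 ε-transitions
  b*aaba → 8 ε-transitions
  (b*aaba)* → 12 ε-transitions

12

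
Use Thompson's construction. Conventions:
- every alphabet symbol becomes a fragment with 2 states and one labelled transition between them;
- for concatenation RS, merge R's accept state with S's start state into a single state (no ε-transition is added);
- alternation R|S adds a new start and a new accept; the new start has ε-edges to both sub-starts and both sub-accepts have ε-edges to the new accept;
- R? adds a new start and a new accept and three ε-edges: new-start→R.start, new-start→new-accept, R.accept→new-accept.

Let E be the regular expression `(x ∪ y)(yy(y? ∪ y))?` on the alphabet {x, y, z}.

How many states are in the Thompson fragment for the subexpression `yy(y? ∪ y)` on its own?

Fragment for `yy(y? ∪ y)`:
Each of the 4 symbol leaves contributes a 2-state fragment.
  y? : 4 states
  y? ∪ y : 8 states
  yy(y? ∪ y) : 10 states

10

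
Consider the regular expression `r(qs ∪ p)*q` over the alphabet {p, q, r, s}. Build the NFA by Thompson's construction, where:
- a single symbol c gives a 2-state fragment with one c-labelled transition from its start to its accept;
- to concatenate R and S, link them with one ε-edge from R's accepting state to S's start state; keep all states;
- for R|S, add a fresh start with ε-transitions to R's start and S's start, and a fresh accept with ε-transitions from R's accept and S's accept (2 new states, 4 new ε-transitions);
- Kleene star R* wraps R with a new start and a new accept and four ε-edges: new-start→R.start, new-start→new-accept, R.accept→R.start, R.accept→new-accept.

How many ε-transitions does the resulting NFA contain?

Recursing over subexpressions:
Each of the 5 symbol leaves contributes 0 ε-transitions.
  qs — 1 ε-transition
  qs ∪ p — 5 ε-transitions
  (qs ∪ p)* — 9 ε-transitions
  r(qs ∪ p)*q — 11 ε-transitions

11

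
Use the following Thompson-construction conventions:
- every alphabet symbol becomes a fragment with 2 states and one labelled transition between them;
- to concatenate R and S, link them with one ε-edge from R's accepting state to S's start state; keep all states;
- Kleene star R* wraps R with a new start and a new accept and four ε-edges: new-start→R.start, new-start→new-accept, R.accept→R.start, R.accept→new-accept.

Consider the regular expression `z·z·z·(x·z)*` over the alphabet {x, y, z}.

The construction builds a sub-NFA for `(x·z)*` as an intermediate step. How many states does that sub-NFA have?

6

Fragment for `(x·z)*`:
Each of the 2 symbol leaves contributes a 2-state fragment.
  x·z → 4 states
  (x·z)* → 6 states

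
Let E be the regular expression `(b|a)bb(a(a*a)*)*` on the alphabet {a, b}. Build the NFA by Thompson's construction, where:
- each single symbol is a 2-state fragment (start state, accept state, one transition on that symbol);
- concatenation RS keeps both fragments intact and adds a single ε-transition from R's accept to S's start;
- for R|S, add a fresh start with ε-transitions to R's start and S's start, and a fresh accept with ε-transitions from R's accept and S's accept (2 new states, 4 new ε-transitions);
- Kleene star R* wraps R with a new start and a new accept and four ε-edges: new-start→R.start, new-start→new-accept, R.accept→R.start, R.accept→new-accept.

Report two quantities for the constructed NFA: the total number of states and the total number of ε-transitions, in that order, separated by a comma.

Bottom-up over the parse tree:
Each of the 7 symbol leaves contributes 2 states and 0 ε-transitions.
  b|a → 6 states, 4 ε-transitions
  a* → 4 states, 4 ε-transitions
  a*a → 6 states, 5 ε-transitions
  (a*a)* → 8 states, 9 ε-transitions
  a(a*a)* → 10 states, 10 ε-transitions
  (a(a*a)*)* → 12 states, 14 ε-transitions
  (b|a)bb(a(a*a)*)* → 22 states, 21 ε-transitions

22, 21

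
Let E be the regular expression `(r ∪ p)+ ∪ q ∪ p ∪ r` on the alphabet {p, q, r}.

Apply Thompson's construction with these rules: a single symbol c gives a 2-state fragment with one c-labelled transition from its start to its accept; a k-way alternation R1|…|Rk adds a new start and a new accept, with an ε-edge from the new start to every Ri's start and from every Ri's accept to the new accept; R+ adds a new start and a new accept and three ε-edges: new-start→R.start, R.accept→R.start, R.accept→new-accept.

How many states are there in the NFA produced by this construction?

16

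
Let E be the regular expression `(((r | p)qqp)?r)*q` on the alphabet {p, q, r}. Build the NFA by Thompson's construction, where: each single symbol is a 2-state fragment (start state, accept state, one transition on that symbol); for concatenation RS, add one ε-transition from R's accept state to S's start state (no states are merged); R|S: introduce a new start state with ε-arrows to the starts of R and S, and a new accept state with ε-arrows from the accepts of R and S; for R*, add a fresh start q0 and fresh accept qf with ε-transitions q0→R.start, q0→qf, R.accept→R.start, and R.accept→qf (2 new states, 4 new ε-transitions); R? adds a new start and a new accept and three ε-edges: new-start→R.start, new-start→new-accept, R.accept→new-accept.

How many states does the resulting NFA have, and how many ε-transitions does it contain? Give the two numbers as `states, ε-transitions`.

20, 16

Building bottom-up:
Each of the 7 symbol leaves contributes 2 states and 0 ε-transitions.
  r | p → 6 states, 4 ε-transitions
  (r | p)qqp → 12 states, 7 ε-transitions
  ((r | p)qqp)? → 14 states, 10 ε-transitions
  ((r | p)qqp)?r → 16 states, 11 ε-transitions
  (((r | p)qqp)?r)* → 18 states, 15 ε-transitions
  (((r | p)qqp)?r)*q → 20 states, 16 ε-transitions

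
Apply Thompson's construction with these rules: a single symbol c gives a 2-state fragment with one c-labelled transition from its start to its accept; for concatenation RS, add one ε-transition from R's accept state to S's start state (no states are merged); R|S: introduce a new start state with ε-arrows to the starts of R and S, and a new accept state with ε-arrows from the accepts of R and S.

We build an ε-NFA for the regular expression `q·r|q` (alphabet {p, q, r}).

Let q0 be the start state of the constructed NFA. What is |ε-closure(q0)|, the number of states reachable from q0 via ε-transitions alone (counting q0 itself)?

Let C(F) = |ε-closure(F.start)| within fragment F, and note whether F accepts ε. Symbol fragments have C = 1 and do not accept ε. Then:
  q·r — same as the first factor's closure: |closure| = 1
  q·r|q — new start ε-reaches every alternative's start; none of them accept ε, so the new accept is not reached: |closure| = 1 + 1 + 1 = 3

3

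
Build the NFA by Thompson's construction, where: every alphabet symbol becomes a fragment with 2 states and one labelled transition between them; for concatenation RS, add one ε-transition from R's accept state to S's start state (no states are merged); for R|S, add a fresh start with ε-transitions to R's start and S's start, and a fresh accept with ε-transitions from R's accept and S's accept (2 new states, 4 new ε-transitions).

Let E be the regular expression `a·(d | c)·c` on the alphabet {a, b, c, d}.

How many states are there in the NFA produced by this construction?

Per subexpression:
Each of the 4 symbol leaves contributes a 2-state fragment.
  d | c → 6 states
  a·(d | c)·c → 10 states

10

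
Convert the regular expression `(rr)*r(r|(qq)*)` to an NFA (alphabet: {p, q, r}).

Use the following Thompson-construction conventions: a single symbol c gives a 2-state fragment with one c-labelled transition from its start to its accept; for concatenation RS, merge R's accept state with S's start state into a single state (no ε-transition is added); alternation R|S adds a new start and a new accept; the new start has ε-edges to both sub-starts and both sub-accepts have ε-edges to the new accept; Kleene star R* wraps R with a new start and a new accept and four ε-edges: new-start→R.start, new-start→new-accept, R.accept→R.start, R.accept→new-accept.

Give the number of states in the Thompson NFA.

Building bottom-up:
Each of the 6 symbol leaves contributes a 2-state fragment.
  rr → 3 states
  (rr)* → 5 states
  qq → 3 states
  (qq)* → 5 states
  r|(qq)* → 9 states
  (rr)*r(r|(qq)*) → 14 states

14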